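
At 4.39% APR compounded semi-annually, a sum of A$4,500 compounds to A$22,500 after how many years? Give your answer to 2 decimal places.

Periodic rate i = 0.0439/2 = 0.02195.
(1+i)^n = 22500/4500 = 5.00000, so n = ln 5.00000 / ln 1.02195 = 74.1247 half-years
= 74.1247/2 years

37.06 years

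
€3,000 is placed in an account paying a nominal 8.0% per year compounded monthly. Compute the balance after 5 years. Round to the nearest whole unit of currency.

i = 0.08/12 = 0.00666667 per month; n = 5·12 = 60.
FV = 3,000 × (1 + 0.00666667)^60 = 4,469.5371

€4,470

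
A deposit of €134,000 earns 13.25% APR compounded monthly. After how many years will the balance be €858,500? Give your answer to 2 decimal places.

14.09 years

Periodic rate i = 0.1325/12 = 0.0110417.
(1+i)^n = 858500/134000 = 6.40672, so n = ln 6.40672 / ln 1.01104 = 169.1395 months
= 169.1395/12 years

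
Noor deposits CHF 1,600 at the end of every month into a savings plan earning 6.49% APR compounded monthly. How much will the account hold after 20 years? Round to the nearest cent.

i = 0.0649/12 = 0.00540833 per month; n = 20·12 = 240.
FV = 1600 × [(1+0.00540833)^240 − 1] / 0.00540833 = 1600 × 489.833049 = 783,732.8782

CHF 783,732.88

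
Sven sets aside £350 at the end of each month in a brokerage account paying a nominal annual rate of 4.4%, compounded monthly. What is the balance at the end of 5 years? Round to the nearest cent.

£23,441.30

With 12 periods per year: i = 0.00366667, n = 60.
FV = 350 × [(1+0.00366667)^60 − 1] / 0.00366667 = 350 × 66.975129 = 23,441.2951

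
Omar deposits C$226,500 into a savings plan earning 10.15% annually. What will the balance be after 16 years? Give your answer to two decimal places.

FV = 226,500 × (1 + 0.1015)^16 = 1,063,702.6229

C$1,063,702.62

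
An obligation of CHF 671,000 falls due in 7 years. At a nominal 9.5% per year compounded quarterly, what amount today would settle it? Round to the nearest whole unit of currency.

With 4 periods per year: i = 0.02375, n = 28.
PV = 671,000 / (1 + 0.02375)^28 = 671,000 / 1.929433 = 347,770.6337

CHF 347,771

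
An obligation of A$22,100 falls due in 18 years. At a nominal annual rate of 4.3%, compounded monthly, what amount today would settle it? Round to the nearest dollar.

i = 0.043/12 = 0.00358333 per month; n = 18·12 = 216.
PV = FV·(1+i)^(−n) = 22,100 × 0.461803 = 10,205.8497

A$10,206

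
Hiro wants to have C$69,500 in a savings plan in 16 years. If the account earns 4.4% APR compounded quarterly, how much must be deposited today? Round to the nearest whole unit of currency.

C$34,507

Periodic rate i = 0.044/4 = 0.011; n = 16 × 4 = 64 periods.
PV = FV·(1+i)^(−n) = 69,500 × 0.496508 = 34,507.2894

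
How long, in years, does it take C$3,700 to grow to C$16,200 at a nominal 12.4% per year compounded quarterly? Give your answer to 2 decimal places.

12.09 years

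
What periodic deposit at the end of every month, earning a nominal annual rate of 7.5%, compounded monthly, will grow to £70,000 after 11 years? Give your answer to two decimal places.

With 12 periods per year: i = 0.00625, n = 132.
FV-annuity factor = 204.164753; PMT = 70000 / 204.164753 = 342.8604

£342.86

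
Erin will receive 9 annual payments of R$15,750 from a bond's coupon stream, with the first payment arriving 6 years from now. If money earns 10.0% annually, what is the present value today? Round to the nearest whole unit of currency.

Value one period before first payment (t=5): 15750 × [1 − (1+0.1)^(−9)] / 0.1 = 15750 × 5.759024 = 90,704.6251
PV₀ = 90,704.6251 / (1+0.1)^5 = 90,704.6251 / 1.610510 = 56,320.4358

R$56,320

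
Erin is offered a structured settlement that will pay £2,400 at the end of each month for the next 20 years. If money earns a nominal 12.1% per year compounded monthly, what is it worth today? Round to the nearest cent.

£216,593.65

Periodic rate i = 0.121/12 = 0.0100833; n = 20 × 12 = 240 periods.
Annuity factor a(240|0.0100833) = 90.247353; PV = 2400 × 90.247353 = 216,593.6480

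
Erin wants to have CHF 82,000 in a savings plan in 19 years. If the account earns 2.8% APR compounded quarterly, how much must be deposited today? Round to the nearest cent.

CHF 48,258.53

With 4 periods per year: i = 0.007, n = 76.
PV = 82,000 / (1 + 0.007)^76 = 82,000 / 1.699181 = 48,258.5302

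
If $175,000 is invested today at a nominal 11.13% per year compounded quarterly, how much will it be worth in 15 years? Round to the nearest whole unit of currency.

With 4 periods per year: i = 0.027825, n = 60.
175,000 × (1+0.027825)^60 = 175,000 × 5.189800 = 908,214.9854

$908,215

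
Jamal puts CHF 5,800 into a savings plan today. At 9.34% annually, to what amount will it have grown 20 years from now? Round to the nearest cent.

FV = PV·(1+i)^n = 5,800 × 5.964601 = 34,594.6853

CHF 34,594.69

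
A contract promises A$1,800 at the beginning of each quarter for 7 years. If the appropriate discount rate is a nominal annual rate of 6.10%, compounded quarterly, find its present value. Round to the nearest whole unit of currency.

A$41,394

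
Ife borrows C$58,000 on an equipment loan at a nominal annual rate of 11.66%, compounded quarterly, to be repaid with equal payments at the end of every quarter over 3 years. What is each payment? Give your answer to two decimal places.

Periodic rate i = 0.1166/4 = 0.02915; n = 3 × 4 = 12 periods.
PMT = 58000 / ( [1 − (1+0.02915)^(−12)] / 0.02915 ) = 58000 / 10.004700 = 5,797.2751

C$5,797.28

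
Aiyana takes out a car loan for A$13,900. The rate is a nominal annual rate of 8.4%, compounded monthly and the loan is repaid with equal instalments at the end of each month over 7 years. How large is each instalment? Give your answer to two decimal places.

i = 0.084/12 = 0.007 per month; n = 7·12 = 84.
PMT = 13900 / ( [1 − (1+0.007)^(−84)] / 0.007 ) = 13900 / 63.346286 = 219.4288

A$219.43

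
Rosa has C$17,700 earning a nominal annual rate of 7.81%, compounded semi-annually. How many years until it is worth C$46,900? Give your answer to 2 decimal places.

12.72 years

Periodic rate i = 0.0781/2 = 0.03905.
n = ln(46900/17700) / ln(1+0.03905) = ln(2.64972) / 0.038307 = 25.4381 half-years
= 25.4381/2 years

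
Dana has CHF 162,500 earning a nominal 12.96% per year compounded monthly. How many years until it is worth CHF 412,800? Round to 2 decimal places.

Periodic rate i = 0.1296/12 = 0.0108.
(1+i)^n = 412800/162500 = 2.54031, so n = ln 2.54031 / ln 1.0108 = 86.7880 months
= 86.7880/12 years

7.23 years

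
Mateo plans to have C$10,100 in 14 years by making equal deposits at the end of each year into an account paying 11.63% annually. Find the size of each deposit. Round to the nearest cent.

FV-annuity factor = 31.520837; PMT = 10100 / 31.520837 = 320.4230

C$320.42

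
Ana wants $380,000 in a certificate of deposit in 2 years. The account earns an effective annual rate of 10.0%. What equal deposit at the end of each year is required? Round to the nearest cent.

$180,952.38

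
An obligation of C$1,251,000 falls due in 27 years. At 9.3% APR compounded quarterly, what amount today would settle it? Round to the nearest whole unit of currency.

C$104,527

i = 0.093/4 = 0.02325 per quarter; n = 27·4 = 108.
PV = 1,251,000 / (1 + 0.02325)^108 = 1,251,000 / 11.968214 = 104,526.8713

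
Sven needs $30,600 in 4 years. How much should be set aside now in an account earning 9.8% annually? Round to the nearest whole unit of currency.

$21,053

PV = FV·(1+i)^(−n) = 30,600 × 0.688003 = 21,052.9067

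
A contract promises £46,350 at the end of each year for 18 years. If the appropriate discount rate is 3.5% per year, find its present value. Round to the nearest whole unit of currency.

PV = PMT · [1 − (1+i)^(−n)] / i = 46350 · 13.189682 = 611,341.7481

£611,342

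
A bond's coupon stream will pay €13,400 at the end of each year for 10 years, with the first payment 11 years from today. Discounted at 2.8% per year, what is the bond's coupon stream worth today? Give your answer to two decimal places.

€87,614.67

PV at t=10 (ordinary 10-year annuity): 13400 × a(10|0.028) = 13400 × 8.617934 = 115,480.3146
PV₀ = 115,480.3146 / (1+0.028)^10 = 115,480.3146 / 1.318048 = 87,614.6664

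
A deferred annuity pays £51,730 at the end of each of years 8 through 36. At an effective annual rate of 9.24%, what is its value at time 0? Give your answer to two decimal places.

£278,332.31

PV at t=7 (ordinary 29-year annuity): 51730 × a(29|0.0924) = 51730 × 9.988332 = 516,696.4326
Discount back 7 years: 516,696.4326 × (1+0.0924)^(−7) = 516,696.4326 × 0.538677 = 278,332.3092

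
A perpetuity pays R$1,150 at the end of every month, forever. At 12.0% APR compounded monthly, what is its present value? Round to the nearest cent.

Periodic rate i = 0.12/12 = 0.01.
PV = C/r = 1150/0.01 = 115,000.0000

R$115,000.00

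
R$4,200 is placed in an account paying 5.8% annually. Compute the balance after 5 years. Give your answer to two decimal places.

R$5,567.72

FV = 4,200 × (1 + 0.058)^5 = 5,567.7231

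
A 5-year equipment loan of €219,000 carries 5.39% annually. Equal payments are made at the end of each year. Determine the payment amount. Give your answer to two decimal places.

PMT = 219000 / ( [1 − (1+0.0539)^(−5)] / 0.0539 ) = 219000 / 4.283196 = 51,130.0391

€51,130.04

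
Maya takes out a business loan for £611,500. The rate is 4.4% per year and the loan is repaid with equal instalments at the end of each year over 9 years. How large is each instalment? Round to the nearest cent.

Annuity-PV factor = 7.301645; PMT = 611500 / 7.301645 = 83,748.2469

£83,748.25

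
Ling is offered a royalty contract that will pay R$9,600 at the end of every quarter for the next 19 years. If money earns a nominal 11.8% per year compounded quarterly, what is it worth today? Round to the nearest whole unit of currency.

Periodic rate i = 0.118/4 = 0.0295; n = 19 × 4 = 76 periods.
PV = 9600 × [1 − (1+0.0295)^(−76)] / 0.0295 = 9600 × 30.178028 = 289,709.0668

R$289,709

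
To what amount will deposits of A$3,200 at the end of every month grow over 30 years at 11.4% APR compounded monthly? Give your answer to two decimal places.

i = 0.114/12 = 0.0095 per month; n = 30·12 = 360.
FV = 3200 × [(1+0.0095)^360 − 1] / 0.0095 = 3200 × 3061.042051 = 9,795,334.5632

A$9,795,334.56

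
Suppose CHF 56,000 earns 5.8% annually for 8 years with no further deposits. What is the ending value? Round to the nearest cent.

56,000 × (1+0.058)^8 = 56,000 × 1.569948 = 87,917.1029

CHF 87,917.10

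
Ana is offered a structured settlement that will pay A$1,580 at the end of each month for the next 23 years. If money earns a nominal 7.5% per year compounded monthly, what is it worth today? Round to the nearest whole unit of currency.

i = 0.075/12 = 0.00625 per month; n = 23·12 = 276.
PV = PMT · [1 − (1+i)^(−n)] / i = 1580 · 131.338863 = 207,515.4040

A$207,515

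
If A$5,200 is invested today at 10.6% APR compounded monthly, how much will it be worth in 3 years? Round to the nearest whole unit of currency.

Periodic rate i = 0.106/12 = 0.00883333; n = 3 × 12 = 36 periods.
FV = PV·(1+i)^n = 5,200 × 1.372459 = 7,136.7846

A$7,137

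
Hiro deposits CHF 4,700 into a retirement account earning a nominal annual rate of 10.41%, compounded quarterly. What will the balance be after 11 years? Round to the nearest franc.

CHF 14,556

Periodic rate i = 0.1041/4 = 0.026025; n = 11 × 4 = 44 periods.
4,700 × (1+0.026025)^44 = 4,700 × 3.097059 = 14,556.1775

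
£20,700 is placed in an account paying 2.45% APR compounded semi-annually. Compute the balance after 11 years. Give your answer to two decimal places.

£27,058.37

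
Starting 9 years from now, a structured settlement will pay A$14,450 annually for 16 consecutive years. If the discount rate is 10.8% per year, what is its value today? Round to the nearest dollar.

A$47,486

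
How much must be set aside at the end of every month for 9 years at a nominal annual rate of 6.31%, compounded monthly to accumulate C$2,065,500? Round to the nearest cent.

Periodic rate i = 0.0631/12 = 0.00525833; n = 9 × 12 = 108 periods.
FV-annuity factor = 144.900299; PMT = 2.0655e+06 / 144.900299 = 14,254.6290

C$14,254.63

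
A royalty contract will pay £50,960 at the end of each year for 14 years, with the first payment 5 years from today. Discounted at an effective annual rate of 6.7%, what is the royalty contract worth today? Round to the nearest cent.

PV at t=4 (ordinary 14-year annuity): 50960 × a(14|0.067) = 50960 × 8.905001 = 453,798.8591
Discount back 4 years: 453,798.8591 × (1+0.067)^(−4) = 453,798.8591 × 0.771511 = 350,110.9727

£350,110.97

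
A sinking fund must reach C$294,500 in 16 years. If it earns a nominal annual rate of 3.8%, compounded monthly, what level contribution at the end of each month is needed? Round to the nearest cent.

C$1,116.88

Periodic rate i = 0.038/12 = 0.00316667; n = 16 × 12 = 192 periods.
FV-annuity factor = 263.681243; PMT = 294500 / 263.681243 = 1,116.8788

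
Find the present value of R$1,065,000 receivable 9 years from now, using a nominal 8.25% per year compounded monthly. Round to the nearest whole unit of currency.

i = 0.0825/12 = 0.006875 per month; n = 9·12 = 108.
Discount factor = (1+0.006875)^(−108) = 0.477133; PV = 1,065,000 × 0.477133 = 508,147.0040

R$508,147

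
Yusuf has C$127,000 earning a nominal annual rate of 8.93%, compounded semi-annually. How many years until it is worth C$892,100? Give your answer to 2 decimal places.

22.31 years

Periodic rate i = 0.0893/2 = 0.04465.
(1+i)^n = 892100/127000 = 7.02441, so n = ln 7.02441 / ln 1.04465 = 44.6270 half-years
= 44.6270/2 years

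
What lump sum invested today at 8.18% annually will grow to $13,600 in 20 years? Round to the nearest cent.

$2,822.28

Discount factor = (1+0.0818)^(−20) = 0.207520; PV = 13,600 × 0.207520 = 2,822.2752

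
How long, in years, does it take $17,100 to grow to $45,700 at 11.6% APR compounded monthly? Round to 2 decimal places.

8.52 years

Periodic rate i = 0.116/12 = 0.00966667.
n = ln(45700/17100) / ln(1+0.00966667) = ln(2.67251) / 0.009620 = 102.1824 months
= 102.1824/12 years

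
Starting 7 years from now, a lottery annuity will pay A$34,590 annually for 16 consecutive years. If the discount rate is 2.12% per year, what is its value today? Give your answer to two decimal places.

Value one period before first payment (t=6): 34590 × [1 − (1+0.0212)^(−16)] / 0.0212 = 34590 × 13.449526 = 465,219.1037
PV₀ = 465,219.1037 / (1+0.0212)^6 = 465,219.1037 / 1.134135 = 410,197.2112

A$410,197.21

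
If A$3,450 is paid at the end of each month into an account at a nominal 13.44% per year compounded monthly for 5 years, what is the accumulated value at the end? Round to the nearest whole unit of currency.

Periodic rate i = 0.1344/12 = 0.0112; n = 5 × 12 = 60 periods.
Accumulation factor s(60|0.0112) = 84.897233; FV = 3450 × 84.897233 = 292,895.4522

A$292,895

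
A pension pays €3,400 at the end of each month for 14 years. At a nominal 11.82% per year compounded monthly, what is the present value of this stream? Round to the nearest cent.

€278,667.42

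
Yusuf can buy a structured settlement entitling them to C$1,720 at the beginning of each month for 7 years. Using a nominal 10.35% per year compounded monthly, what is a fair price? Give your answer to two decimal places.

Periodic rate i = 0.1035/12 = 0.008625; n = 7 × 12 = 84 periods.
PV = 1720 × [1 − (1+0.008625)^(−84)] / 0.008625 × (1+i) = 1720 × 60.099495 = 103,371.1308
(annuity-due: payments at period start, so ×(1+i).)

C$103,371.13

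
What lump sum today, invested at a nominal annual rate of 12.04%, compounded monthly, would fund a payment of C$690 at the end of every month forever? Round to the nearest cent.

Periodic rate i = 0.1204/12 = 0.0100333.
PV = C/r = 690/0.0100333 = 68,770.7641

C$68,770.76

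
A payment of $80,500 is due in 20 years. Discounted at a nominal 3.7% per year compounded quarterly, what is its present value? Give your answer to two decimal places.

$38,538.54

With 4 periods per year: i = 0.00925, n = 80.
PV = FV·(1+i)^(−n) = 80,500 × 0.478740 = 38,538.5379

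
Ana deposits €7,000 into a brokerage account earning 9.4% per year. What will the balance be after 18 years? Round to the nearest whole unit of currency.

FV = 7,000 × (1 + 0.094)^18 = 35,270.3554

€35,270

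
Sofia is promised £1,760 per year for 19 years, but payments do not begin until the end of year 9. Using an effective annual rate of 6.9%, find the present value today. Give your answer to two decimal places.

£10,747.07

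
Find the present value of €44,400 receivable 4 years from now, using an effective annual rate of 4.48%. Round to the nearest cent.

€37,260.64

Discount factor = (1+0.0448)^(−4) = 0.839204; PV = 44,400 × 0.839204 = 37,260.6404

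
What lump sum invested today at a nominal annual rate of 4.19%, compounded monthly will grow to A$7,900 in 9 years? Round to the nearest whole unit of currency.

i = 0.0419/12 = 0.00349167 per month; n = 9·12 = 108.
PV = FV·(1+i)^(−n) = 7,900 × 0.686298 = 5,421.7551

A$5,422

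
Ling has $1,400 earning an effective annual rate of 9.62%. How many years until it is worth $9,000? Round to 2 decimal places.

20.26 years

(1+i)^n = 9000/1400 = 6.42857, so n = ln 6.42857 / ln 1.0962 = 20.2587 years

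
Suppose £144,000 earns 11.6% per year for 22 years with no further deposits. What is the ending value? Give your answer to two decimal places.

£1,610,552.08

FV = PV·(1+i)^n = 144,000 × 11.184389 = 1,610,552.0810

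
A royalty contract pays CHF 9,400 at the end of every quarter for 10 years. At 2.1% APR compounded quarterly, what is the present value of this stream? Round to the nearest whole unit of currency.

CHF 338,347

With 4 periods per year: i = 0.00525, n = 40.
PV = PMT · [1 − (1+i)^(−n)] / i = 9400 · 35.994353 = 338,346.9212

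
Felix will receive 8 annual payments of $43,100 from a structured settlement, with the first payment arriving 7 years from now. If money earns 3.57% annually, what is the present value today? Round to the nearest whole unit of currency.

$239,338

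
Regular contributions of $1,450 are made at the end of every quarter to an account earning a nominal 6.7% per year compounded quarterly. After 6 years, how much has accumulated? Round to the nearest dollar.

$42,404

Periodic rate i = 0.067/4 = 0.01675; n = 6 × 4 = 24 periods.
FV = PMT · [(1+i)^n − 1] / i = 1450 · 29.244326 = 42,404.2722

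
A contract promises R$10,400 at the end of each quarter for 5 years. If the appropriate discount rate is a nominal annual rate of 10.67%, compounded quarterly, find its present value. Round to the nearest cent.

i = 0.1067/4 = 0.026675 per quarter; n = 5·4 = 20.
Annuity factor a(20|0.026675) = 15.345317; PV = 10400 × 15.345317 = 159,591.2949

R$159,591.29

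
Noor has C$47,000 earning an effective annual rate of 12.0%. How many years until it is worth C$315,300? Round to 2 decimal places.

n = ln(315300/47000) / ln(1+0.12) = ln(6.70851) / 0.113329 = 16.7952 years

16.80 years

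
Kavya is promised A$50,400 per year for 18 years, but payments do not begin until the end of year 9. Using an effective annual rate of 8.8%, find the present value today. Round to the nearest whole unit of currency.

PV at t=8 (ordinary 18-year annuity): 50400 × a(18|0.088) = 50400 × 8.873649 = 447,231.8899
Discount back 8 years: 447,231.8899 × (1+0.088)^(−8) = 447,231.8899 × 0.509294 = 227,772.6636

A$227,773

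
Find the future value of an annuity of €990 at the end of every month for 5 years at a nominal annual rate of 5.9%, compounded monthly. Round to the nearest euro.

€68,895

i = 0.059/12 = 0.00491667 per month; n = 5·12 = 60.
Accumulation factor s(60|0.00491667) = 69.591019; FV = 990 × 69.591019 = 68,895.1089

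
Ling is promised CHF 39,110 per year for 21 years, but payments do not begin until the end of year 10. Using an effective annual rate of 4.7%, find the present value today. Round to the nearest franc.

PV at t=9 (ordinary 21-year annuity): 39110 × a(21|0.047) = 39110 × 13.166578 = 514,944.8492
PV₀ = 514,944.8492 / (1+0.047)^9 = 514,944.8492 / 1.511890 = 340,596.8157

CHF 340,597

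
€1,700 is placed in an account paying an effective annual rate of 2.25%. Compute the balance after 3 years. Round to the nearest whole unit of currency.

€1,817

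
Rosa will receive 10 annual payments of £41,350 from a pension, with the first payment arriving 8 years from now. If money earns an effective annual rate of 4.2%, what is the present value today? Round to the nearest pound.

£248,976

PV at t=7 (ordinary 10-year annuity): 41350 × a(10|0.042) = 41350 × 8.030740 = 332,071.1078
Discount back 7 years: 332,071.1078 × (1+0.042)^(−7) = 332,071.1078 × 0.749766 = 248,975.7551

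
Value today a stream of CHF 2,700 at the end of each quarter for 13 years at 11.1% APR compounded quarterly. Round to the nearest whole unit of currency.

i = 0.111/4 = 0.02775 per quarter; n = 13·4 = 52.
PV = PMT · [1 − (1+i)^(−n)] / i = 2700 · 27.354676 = 73,857.6251

CHF 73,858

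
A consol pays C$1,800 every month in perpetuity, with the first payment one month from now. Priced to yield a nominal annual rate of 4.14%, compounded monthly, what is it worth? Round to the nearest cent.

C$521,739.13

Periodic rate i = 0.0414/12 = 0.00345.
PV = PMT / i = 1800 / 0.00345 = 521,739.1304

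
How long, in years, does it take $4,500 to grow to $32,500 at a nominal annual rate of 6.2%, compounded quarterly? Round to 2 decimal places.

32.14 years

Periodic rate i = 0.062/4 = 0.0155.
n = ln(32500/4500) / ln(1+0.0155) = ln(7.22222) / 0.015381 = 128.5449 quarters
= 128.5449/4 years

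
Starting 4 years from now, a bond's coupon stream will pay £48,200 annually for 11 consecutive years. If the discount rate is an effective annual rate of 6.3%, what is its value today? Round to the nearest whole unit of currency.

£311,684

Value one period before first payment (t=3): 48200 × [1 − (1+0.063)^(−11)] / 0.063 = 48200 × 7.767260 = 374,381.9130
Discount back 3 years: 374,381.9130 × (1+0.063)^(−3) = 374,381.9130 × 0.832531 = 311,684.3996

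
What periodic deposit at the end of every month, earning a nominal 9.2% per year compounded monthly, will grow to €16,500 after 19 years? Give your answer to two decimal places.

Periodic rate i = 0.092/12 = 0.00766667; n = 19 × 12 = 228 periods.
PMT = 16500 / ( [(1+0.00766667)^228 − 1] / 0.00766667 ) = 16500 / 613.688510 = 26.8866

€26.89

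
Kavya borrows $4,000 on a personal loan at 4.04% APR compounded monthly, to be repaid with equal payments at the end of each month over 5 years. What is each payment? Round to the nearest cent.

$73.74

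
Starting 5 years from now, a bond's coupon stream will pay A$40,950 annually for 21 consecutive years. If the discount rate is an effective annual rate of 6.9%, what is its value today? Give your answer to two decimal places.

PV at t=4 (ordinary 21-year annuity): 40950 × a(21|0.069) = 40950 × 10.923157 = 447,303.2934
PV₀ = 447,303.2934 / (1+0.069)^4 = 447,303.2934 / 1.305903 = 342,524.2113

A$342,524.21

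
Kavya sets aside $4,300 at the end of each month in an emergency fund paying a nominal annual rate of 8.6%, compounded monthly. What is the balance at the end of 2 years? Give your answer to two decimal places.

$112,169.72

i = 0.086/12 = 0.00716667 per month; n = 2·12 = 24.
Accumulation factor s(24|0.00716667) = 26.085981; FV = 4300 × 26.085981 = 112,169.7179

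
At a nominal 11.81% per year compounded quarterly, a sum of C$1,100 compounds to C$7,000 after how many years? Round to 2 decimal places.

15.90 years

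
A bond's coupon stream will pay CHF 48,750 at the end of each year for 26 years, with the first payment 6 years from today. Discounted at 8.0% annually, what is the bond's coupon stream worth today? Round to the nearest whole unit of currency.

Value one period before first payment (t=5): 48750 × [1 − (1+0.08)^(−26)] / 0.08 = 48750 × 10.809978 = 526,986.4252
PV₀ = 526,986.4252 / (1+0.08)^5 = 526,986.4252 / 1.469328 = 358,658.1060

CHF 358,658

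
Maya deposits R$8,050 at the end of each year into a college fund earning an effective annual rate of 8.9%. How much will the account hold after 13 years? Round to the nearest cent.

R$183,561.76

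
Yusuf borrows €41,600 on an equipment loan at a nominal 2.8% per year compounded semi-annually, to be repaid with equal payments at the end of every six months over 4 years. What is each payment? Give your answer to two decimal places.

€5,532.91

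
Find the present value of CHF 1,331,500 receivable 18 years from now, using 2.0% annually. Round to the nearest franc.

PV = 1,331,500 / (1 + 0.02)^18 = 1,331,500 / 1.428246 = 932,262.2078

CHF 932,262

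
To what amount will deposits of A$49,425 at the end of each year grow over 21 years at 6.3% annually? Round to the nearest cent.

A$2,045,595.10

Accumulation factor s(21|0.063) = 41.387862; FV = 49425 × 41.387862 = 2,045,595.1027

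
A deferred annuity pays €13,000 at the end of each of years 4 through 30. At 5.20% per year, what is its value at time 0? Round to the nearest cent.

€160,095.43

Value one period before first payment (t=3): 13000 × [1 − (1+0.052)^(−27)] / 0.052 = 13000 × 14.337809 = 186,391.5177
PV₀ = 186,391.5177 / (1+0.052)^3 = 186,391.5177 / 1.164253 = 160,095.4264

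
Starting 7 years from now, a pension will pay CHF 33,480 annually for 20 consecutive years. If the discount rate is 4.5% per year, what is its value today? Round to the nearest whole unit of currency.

CHF 334,423

Value one period before first payment (t=6): 33480 × [1 − (1+0.045)^(−20)] / 0.045 = 33480 × 13.007936 = 435,505.7124
Discount back 6 years: 435,505.7124 × (1+0.045)^(−6) = 435,505.7124 × 0.767896 = 334,422.9805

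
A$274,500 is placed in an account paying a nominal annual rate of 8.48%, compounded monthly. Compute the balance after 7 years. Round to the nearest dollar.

A$495,944

Periodic rate i = 0.0848/12 = 0.00706667; n = 7 × 12 = 84 periods.
FV = 274,500 × (1 + 0.00706667)^84 = 495,944.3403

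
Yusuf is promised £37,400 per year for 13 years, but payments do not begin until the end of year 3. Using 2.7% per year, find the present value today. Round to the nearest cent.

£384,447.12

Value one period before first payment (t=2): 37400 × [1 − (1+0.027)^(−13)] / 0.027 = 37400 × 10.841912 = 405,487.5240
PV₀ = 405,487.5240 / (1+0.027)^2 = 405,487.5240 / 1.054729 = 384,447.1177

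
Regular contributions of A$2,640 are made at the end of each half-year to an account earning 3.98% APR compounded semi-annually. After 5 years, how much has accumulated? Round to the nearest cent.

i = 0.0398/2 = 0.0199 per half-year; n = 5·2 = 10.
FV = 2640 × [(1+0.0199)^10 − 1] / 0.0199 = 2640 × 10.944716 = 28,894.0511

A$28,894.05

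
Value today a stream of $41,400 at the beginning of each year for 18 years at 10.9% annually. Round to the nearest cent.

$355,792.44

PV = PMT · [1 − (1+i)^(−n)] / i × (1+i) = 41400 · 8.594020 = 355,792.4436
(annuity-due: payments at period start, so ×(1+i).)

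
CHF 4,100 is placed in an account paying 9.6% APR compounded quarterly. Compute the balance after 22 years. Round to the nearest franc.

Periodic rate i = 0.096/4 = 0.024; n = 22 × 4 = 88 periods.
FV = 4,100 × (1 + 0.024)^88 = 33,050.6527

CHF 33,051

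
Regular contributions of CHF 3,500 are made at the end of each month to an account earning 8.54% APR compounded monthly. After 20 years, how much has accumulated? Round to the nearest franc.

With 12 periods per year: i = 0.00711667, n = 240.
Accumulation factor s(240|0.00711667) = 630.159872; FV = 3500 × 630.159872 = 2,205,559.5514

CHF 2,205,560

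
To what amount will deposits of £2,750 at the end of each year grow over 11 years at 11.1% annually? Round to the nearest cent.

£54,086.60

Accumulation factor s(11|0.111) = 19.667856; FV = 2750 × 19.667856 = 54,086.6036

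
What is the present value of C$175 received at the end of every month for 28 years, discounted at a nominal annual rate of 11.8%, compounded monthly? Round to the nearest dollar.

C$17,132

With 12 periods per year: i = 0.00983333, n = 336.
PV = PMT · [1 − (1+i)^(−n)] / i = 175 · 97.898276 = 17,132.1983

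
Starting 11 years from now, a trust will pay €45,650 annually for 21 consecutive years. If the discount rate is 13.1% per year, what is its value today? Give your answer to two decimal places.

€94,081.52

Value one period before first payment (t=10): 45650 × [1 − (1+0.131)^(−21)] / 0.131 = 45650 × 7.058129 = 322,203.6024
Discount back 10 years: 322,203.6024 × (1+0.131)^(−10) = 322,203.6024 × 0.291994 = 94,081.5237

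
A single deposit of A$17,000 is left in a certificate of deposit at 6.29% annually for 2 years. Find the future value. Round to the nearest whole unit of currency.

A$19,206

FV = 17,000 × (1 + 0.0629)^2 = 19,205.8590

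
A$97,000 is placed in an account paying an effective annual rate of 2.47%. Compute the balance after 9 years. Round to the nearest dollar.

97,000 × (1+0.0247)^9 = 97,000 × 1.245577 = 120,820.9817

A$120,821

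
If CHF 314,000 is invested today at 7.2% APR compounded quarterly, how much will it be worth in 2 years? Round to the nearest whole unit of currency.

CHF 362,169

i = 0.072/4 = 0.018 per quarter; n = 2·4 = 8.
314,000 × (1+0.018)^8 = 314,000 × 1.153406 = 362,169.4988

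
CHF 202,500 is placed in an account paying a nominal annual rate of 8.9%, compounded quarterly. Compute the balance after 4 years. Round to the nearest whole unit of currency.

CHF 287,964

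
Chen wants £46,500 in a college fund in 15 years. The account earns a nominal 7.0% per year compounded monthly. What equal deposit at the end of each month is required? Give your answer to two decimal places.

£146.71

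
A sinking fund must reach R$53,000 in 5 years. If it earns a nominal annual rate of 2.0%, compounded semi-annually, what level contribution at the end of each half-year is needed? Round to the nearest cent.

i = 0.02/2 = 0.01 per half-year; n = 5·2 = 10.
PMT = 53000 / ( [(1+0.01)^10 − 1] / 0.01 ) = 53000 / 10.462213 = 5,065.8501

R$5,065.85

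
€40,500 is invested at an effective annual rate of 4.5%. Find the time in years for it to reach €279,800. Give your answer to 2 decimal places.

n = ln(279800/40500) / ln(1+0.045) = ln(6.90864) / 0.044017 = 43.9098 years

43.91 years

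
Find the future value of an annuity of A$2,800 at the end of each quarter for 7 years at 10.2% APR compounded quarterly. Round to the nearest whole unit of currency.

A$112,433

i = 0.102/4 = 0.0255 per quarter; n = 7·4 = 28.
FV = PMT · [(1+i)^n − 1] / i = 2800 · 40.154689 = 112,433.1280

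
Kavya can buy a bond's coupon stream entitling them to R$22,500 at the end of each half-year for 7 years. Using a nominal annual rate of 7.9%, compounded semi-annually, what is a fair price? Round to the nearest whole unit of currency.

R$238,457

Periodic rate i = 0.079/2 = 0.0395; n = 7 × 2 = 14 periods.
Annuity factor a(14|0.0395) = 10.598076; PV = 22500 × 10.598076 = 238,456.7172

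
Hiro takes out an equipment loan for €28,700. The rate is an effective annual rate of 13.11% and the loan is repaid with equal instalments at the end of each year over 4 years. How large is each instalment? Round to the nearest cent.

PMT = 28700 / ( [1 − (1+0.1311)^(−4)] / 0.1311 ) = 28700 / 2.967686 = 9,670.8349

€9,670.83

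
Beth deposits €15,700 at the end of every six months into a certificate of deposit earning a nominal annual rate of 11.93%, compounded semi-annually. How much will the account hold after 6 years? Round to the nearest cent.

€264,317.48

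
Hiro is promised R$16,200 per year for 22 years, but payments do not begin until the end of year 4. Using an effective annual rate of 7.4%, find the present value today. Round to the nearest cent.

R$139,970.65

Value one period before first payment (t=3): 16200 × [1 − (1+0.074)^(−22)] / 0.074 = 16200 × 10.703722 = 173,400.2970
Discount back 3 years: 173,400.2970 × (1+0.074)^(−3) = 173,400.2970 × 0.807211 = 139,970.6544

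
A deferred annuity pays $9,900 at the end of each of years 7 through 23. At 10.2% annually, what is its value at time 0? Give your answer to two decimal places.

$43,797.47

PV at t=6 (ordinary 17-year annuity): 9900 × a(17|0.102) = 9900 × 7.923251 = 78,440.1852
PV₀ = 78,440.1852 / (1+0.102)^6 = 78,440.1852 / 1.790975 = 43,797.4720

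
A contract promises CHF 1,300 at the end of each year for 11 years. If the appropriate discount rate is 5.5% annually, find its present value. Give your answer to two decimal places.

PV = PMT · [1 − (1+i)^(−n)] / i = 1300 · 8.092536 = 10,520.2972

CHF 10,520.30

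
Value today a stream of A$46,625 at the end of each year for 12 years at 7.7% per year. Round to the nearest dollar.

Annuity factor a(12|0.077) = 7.654636; PV = 46625 × 7.654636 = 356,897.4093

A$356,897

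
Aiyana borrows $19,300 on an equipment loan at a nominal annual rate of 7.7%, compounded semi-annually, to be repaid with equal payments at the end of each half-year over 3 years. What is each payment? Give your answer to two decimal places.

$3,663.75

Periodic rate i = 0.077/2 = 0.0385; n = 3 × 2 = 6 periods.
PMT = 19300 / ( [1 − (1+0.0385)^(−6)] / 0.0385 ) = 19300 / 5.267833 = 3,663.7459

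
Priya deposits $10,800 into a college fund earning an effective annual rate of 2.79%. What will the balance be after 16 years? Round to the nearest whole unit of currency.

$16,774

FV = PV·(1+i)^n = 10,800 × 1.553152 = 16,774.0376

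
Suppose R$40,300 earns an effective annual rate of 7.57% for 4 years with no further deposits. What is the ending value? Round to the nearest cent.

R$53,959.72

FV = 40,300 × (1 + 0.0757)^4 = 53,959.7241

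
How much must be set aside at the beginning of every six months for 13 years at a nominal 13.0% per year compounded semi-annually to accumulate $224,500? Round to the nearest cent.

$3,308.43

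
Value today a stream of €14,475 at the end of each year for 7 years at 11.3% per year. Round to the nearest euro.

PV = 14475 × [1 − (1+0.113)^(−7)] / 0.113 = 14475 × 4.666870 = 67,552.9453

€67,553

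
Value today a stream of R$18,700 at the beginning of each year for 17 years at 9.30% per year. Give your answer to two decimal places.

R$171,309.39

Annuity factor a(17|0.093) × (1+i) = 9.160930; PV = 18700 × 9.160930 = 171,309.3928
(Beginning-of-period payments → annuity-due factor ×(1+i).)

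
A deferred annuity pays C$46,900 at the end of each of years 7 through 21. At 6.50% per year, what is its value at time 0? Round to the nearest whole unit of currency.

PV at t=6 (ordinary 15-year annuity): 46900 × a(15|0.065) = 46900 × 9.402669 = 440,985.1693
PV₀ = 440,985.1693 / (1+0.065)^6 = 440,985.1693 / 1.459142 = 302,222.1824

C$302,222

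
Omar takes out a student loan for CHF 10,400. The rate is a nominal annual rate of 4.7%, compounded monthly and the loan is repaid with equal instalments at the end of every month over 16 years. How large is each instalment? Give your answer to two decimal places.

With 12 periods per year: i = 0.00391667, n = 192.
Annuity-PV factor = 134.778967; PMT = 10400 / 134.778967 = 77.1634

CHF 77.16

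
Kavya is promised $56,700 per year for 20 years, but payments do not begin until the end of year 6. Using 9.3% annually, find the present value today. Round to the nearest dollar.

PV at t=5 (ordinary 20-year annuity): 56700 × a(20|0.093) = 56700 × 8.936697 = 506,710.7011
Discount back 5 years: 506,710.7011 × (1+0.093)^(−5) = 506,710.7011 × 0.641061 = 324,832.3443

$324,832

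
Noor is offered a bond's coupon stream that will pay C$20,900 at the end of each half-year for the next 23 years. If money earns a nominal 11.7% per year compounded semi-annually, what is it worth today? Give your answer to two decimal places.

With 2 periods per year: i = 0.0585, n = 46.
PV = PMT · [1 − (1+i)^(−n)] / i = 20900 · 15.843572 = 331,130.6645

C$331,130.66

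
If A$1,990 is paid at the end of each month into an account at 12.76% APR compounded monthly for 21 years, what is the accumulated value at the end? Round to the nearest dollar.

A$2,502,996

Periodic rate i = 0.1276/12 = 0.0106333; n = 21 × 12 = 252 periods.
FV = 1990 × [(1+0.0106333)^252 − 1] / 0.0106333 = 1990 × 1257.787062 = 2,502,996.2539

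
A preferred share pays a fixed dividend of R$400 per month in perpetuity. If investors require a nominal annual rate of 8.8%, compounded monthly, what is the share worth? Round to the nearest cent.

R$54,545.45

Periodic rate i = 0.088/12 = 0.00733333.
PV = PMT / i = 400 / 0.00733333 = 54,545.4545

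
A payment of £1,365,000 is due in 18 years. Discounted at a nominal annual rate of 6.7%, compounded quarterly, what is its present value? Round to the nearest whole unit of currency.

i = 0.067/4 = 0.01675 per quarter; n = 18·4 = 72.
Discount factor = (1+0.01675)^(−72) = 0.302398; PV = 1,365,000 × 0.302398 = 412,773.3156

£412,773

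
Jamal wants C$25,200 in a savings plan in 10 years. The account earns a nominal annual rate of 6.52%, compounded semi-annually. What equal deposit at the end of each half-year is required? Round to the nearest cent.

C$913.29

Periodic rate i = 0.0652/2 = 0.0326; n = 10 × 2 = 20 periods.
PMT = 25200 / ( [(1+0.0326)^20 − 1] / 0.0326 ) = 25200 / 27.592443 = 913.2936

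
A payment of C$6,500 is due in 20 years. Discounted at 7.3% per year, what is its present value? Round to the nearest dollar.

PV = 6,500 / (1 + 0.073)^20 = 6,500 / 4.092554 = 1,588.2502

C$1,588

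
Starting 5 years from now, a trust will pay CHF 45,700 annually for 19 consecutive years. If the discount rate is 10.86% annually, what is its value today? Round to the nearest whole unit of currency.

CHF 239,315

PV at t=4 (ordinary 19-year annuity): 45700 × a(19|0.1086) = 45700 × 7.909586 = 361,468.0965
Discount back 4 years: 361,468.0965 × (1+0.1086)^(−4) = 361,468.0965 × 0.662065 = 239,315.3056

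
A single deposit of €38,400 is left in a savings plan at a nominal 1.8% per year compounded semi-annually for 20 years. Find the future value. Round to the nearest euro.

€54,951

Periodic rate i = 0.018/2 = 0.009; n = 20 × 2 = 40 periods.
FV = 38,400 × (1 + 0.009)^40 = 54,951.2877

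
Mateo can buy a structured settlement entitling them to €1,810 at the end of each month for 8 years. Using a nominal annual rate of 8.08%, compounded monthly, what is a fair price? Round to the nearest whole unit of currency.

Periodic rate i = 0.0808/12 = 0.00673333; n = 8 × 12 = 96 periods.
PV = 1810 × [1 − (1+0.00673333)^(−96)] / 0.00673333 = 1810 × 70.534924 = 127,668.2120

€127,668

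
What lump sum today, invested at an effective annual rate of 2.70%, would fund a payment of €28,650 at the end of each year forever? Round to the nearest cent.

PV = PMT / i = 28650 / 0.027 = 1,061,111.1111

€1,061,111.11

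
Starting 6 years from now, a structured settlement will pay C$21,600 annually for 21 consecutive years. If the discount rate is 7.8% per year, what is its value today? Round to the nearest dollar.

PV at t=5 (ordinary 21-year annuity): 21600 × a(21|0.078) = 21600 × 10.172553 = 219,727.1410
Discount back 5 years: 219,727.1410 × (1+0.078)^(−5) = 219,727.1410 × 0.686920 = 150,934.9797

C$150,935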